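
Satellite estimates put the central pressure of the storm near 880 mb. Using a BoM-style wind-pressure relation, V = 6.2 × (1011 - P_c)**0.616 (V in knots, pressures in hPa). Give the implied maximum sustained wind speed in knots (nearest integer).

ΔP = 1011 − 880 = 131 mb.
131^0.616 ≈ 20.148.
V ≈ 6.2 × 20.148 ≈ 124.9 kt.

125 kt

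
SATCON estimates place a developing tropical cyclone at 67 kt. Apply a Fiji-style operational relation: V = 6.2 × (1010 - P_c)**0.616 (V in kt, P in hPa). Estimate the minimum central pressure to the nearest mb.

962 mb

ΔP = (V / 6.2)^(1/0.616) = (67/6.2)^1.623.
67/6.2 = 10.806; 10.806^1.623 ≈ 47.65 mb.
P_c = 1010 − 47.65 = 962.35 ≈ 962 mb.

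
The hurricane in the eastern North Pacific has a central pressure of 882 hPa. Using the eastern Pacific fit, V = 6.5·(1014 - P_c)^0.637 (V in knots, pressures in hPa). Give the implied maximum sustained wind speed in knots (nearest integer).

ΔP = 1014 − 882 = 132 hPa.
132^0.637 ≈ 22.429.
V ≈ 6.5 × 22.429 ≈ 145.8 kt.

146 kt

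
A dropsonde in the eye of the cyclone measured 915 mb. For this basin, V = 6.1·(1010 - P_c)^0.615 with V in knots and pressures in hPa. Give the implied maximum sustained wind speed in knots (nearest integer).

ΔP = 1010 − 915 = 95 mb.
95^0.615 ≈ 16.455.
V ≈ 6.1 × 16.455 ≈ 100.4 kt.

100 kt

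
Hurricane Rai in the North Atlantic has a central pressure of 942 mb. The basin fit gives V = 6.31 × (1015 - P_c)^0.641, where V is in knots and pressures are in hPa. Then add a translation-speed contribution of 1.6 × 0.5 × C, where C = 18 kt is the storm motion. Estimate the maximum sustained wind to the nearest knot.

ΔP = 1015 − 942 = 73 mb.
73^0.641 ≈ 15.646.
V ≈ 6.31 × 15.646 ≈ 98.7 kt.
Translation term: 1.6 × 0.5 × 18 = 14.4 kt.
Corrected V ≈ 113.1 kt → 113 kt.

113 kt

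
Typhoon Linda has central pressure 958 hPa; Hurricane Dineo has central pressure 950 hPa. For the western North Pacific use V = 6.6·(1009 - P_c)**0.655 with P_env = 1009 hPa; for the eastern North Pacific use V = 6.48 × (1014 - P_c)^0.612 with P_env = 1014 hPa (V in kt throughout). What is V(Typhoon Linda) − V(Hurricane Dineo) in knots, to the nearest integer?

4 kt

Typhoon Linda: ΔP = 51; V ≈ 6.6 × 51^0.655 ≈ 86.70 kt.
Hurricane Dineo: ΔP = 64; V ≈ 6.48 × 64^0.612 ≈ 82.60 kt.
Difference ≈ 86.70 − 82.60 = 4.10 → 4 kt.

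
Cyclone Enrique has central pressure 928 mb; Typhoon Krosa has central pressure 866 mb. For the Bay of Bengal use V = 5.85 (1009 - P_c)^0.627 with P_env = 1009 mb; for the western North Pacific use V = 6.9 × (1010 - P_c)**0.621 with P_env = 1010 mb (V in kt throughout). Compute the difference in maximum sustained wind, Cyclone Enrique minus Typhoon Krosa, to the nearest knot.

Cyclone Enrique: ΔP = 81; V ≈ 5.85 × 81^0.627 ≈ 92.00 kt.
Typhoon Krosa: ΔP = 144; V ≈ 6.9 × 144^0.621 ≈ 151.07 kt.
Difference ≈ 92.00 − 151.07 = -59.07 → -59 kt.

-59 kt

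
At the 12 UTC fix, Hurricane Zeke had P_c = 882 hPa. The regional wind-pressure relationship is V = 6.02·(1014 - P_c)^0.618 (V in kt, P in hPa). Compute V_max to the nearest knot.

ΔP = 1014 − 882 = 132 hPa.
132^0.618 ≈ 20.442.
V ≈ 6.02 × 20.442 ≈ 123.1 kt.

123 kt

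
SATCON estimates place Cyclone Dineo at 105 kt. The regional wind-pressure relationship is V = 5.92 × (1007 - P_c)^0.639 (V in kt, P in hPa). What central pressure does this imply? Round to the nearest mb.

917 mb

ΔP = (V / 5.92)^(1/0.639) = (105/5.92)^1.565.
105/5.92 = 17.736; 17.736^1.565 ≈ 90.03 mb.
P_c = 1007 − 90.03 = 916.97 ≈ 917 mb.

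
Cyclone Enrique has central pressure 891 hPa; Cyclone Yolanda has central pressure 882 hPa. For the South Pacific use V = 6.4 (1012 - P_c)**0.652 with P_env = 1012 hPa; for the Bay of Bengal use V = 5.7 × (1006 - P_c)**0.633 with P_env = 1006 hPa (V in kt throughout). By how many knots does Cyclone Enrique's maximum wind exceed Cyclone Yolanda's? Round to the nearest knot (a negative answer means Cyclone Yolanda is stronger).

25 kt

Cyclone Enrique: ΔP = 121; V ≈ 6.4 × 121^0.652 ≈ 145.93 kt.
Cyclone Yolanda: ΔP = 124; V ≈ 5.7 × 124^0.633 ≈ 120.51 kt.
Difference ≈ 145.93 − 120.51 = 25.42 → 25 kt.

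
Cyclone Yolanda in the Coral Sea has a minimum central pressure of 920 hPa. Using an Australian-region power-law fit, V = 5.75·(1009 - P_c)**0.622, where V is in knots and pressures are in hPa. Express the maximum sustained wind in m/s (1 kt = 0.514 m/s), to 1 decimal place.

48.2 m/s

ΔP = 1009 − 920 = 89 hPa.
V ≈ 5.75 × 89^0.622 = 5.75 × 16.313 ≈ 93.797 kt.
93.797 × 0.514 ≈ 48.21 m/s → 48.2 m/s.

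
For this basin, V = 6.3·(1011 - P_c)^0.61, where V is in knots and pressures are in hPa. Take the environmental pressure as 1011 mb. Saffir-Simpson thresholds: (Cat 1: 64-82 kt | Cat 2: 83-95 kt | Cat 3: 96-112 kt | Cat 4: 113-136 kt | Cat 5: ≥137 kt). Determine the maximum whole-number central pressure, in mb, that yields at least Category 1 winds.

Category 1 begins at V = 64 kt.
Required ΔP = (64/6.3)^(1/0.61) = 10.159^1.639 ≈ 44.73 mb.
P_c ≤ 1011 − 44.73 = 966.27, so the highest integer P_c is 966 mb.

966 mb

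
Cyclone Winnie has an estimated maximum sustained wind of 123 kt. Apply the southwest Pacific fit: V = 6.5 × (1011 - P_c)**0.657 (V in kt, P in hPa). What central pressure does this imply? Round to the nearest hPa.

923 hPa

ΔP = (V / 6.5)^(1/0.657) = (123/6.5)^1.522.
123/6.5 = 18.923; 18.923^1.522 ≈ 87.84 hPa.
P_c = 1011 − 87.84 = 923.16 ≈ 923 hPa.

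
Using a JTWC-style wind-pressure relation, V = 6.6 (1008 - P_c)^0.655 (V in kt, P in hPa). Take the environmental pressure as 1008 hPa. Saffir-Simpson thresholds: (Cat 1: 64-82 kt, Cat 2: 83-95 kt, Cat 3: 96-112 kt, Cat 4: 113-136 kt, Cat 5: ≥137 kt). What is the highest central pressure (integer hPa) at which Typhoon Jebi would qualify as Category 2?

Category 2 begins at V = 83 kt.
Required ΔP = (83/6.6)^(1/0.655) = 12.576^1.527 ≈ 47.72 hPa.
P_c ≤ 1008 − 47.72 = 960.28, so the highest integer P_c is 960 hPa.

960 hPa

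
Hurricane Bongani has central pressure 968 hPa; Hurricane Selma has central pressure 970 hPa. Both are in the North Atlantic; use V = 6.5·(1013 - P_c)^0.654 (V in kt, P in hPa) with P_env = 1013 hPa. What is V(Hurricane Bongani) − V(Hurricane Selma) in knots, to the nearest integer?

2 kt

Hurricane Bongani: ΔP = 45; V ≈ 6.5 × 45^0.654 ≈ 78.36 kt.
Hurricane Selma: ΔP = 43; V ≈ 6.5 × 43^0.654 ≈ 76.07 kt.
Difference ≈ 78.36 − 76.07 = 2.29 → 2 kt.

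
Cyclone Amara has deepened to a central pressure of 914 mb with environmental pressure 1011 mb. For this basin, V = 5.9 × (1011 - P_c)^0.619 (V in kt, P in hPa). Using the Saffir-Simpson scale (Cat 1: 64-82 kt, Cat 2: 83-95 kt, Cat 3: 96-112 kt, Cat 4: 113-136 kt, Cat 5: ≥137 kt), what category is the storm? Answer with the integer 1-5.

ΔP = 1011 − 914 = 97 mb.
V ≈ 5.9 × 97^0.619 = 5.9 × 16.98 ≈ 100 kt.
100 kt falls in the Category 3 band.

3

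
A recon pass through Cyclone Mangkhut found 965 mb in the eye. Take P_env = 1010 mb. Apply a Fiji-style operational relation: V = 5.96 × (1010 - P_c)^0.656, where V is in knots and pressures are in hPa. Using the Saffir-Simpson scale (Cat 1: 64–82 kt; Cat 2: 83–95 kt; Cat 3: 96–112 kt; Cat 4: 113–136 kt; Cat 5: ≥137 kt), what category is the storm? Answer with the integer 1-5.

ΔP = 1010 − 965 = 45 mb.
V ≈ 5.96 × 45^0.656 = 5.96 × 12.15 ≈ 72 kt.
72 kt falls in the Category 1 band.

1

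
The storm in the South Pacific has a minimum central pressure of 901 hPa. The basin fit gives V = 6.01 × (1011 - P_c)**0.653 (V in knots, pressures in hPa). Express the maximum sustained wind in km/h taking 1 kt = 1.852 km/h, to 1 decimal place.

239.6 km/h

ΔP = 1011 − 901 = 110 hPa.
V ≈ 6.01 × 110^0.653 = 6.01 × 21.529 ≈ 129.391 kt.
129.391 × 1.852 ≈ 239.63 km/h → 239.6 km/h.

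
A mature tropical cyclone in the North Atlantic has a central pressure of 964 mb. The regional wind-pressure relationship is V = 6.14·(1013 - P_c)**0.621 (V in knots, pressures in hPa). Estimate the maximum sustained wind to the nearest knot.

69 kt

ΔP = 1013 − 964 = 49 mb.
49^0.621 ≈ 11.210.
V ≈ 6.14 × 11.210 ≈ 68.8 kt.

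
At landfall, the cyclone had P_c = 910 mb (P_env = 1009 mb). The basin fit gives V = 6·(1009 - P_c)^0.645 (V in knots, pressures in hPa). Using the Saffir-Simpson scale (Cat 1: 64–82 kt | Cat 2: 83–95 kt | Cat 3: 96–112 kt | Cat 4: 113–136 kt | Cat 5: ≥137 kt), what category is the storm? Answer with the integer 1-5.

4

ΔP = 1009 − 910 = 99 mb.
V ≈ 6 × 99^0.645 = 6 × 19.37 ≈ 116 kt.
116 kt falls in the Category 4 band.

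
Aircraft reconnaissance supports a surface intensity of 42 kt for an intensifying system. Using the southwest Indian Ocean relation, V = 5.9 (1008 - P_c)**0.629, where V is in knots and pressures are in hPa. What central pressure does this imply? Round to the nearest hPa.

985 hPa

ΔP = (V / 5.9)^(1/0.629) = (42/5.9)^1.590.
42/5.9 = 7.119; 7.119^1.590 ≈ 22.65 hPa.
P_c = 1008 − 22.65 = 985.35 ≈ 985 hPa.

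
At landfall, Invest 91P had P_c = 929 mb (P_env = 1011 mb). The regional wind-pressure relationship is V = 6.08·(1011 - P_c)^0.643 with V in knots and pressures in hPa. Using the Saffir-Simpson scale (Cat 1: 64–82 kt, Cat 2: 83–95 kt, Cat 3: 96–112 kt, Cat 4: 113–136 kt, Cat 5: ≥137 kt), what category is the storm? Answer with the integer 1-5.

ΔP = 1011 − 929 = 82 mb.
V ≈ 6.08 × 82^0.643 = 6.08 × 17.01 ≈ 103 kt.
103 kt falls in the Category 3 band.

3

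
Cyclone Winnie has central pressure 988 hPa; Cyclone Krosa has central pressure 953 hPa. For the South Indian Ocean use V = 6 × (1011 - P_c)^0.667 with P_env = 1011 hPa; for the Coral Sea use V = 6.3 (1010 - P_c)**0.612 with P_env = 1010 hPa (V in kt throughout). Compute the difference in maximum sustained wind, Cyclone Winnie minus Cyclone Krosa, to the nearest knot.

-26 kt

Cyclone Winnie: ΔP = 23; V ≈ 6 × 23^0.667 ≈ 48.58 kt.
Cyclone Krosa: ΔP = 57; V ≈ 6.3 × 57^0.612 ≈ 74.81 kt.
Difference ≈ 48.58 − 74.81 = -26.23 → -26 kt.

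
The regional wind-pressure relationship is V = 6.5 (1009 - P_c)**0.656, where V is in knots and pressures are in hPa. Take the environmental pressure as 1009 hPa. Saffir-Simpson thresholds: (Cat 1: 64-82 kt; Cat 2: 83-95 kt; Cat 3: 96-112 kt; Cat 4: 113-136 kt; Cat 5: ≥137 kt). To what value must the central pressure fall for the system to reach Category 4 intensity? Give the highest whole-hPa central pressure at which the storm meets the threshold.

931 hPa

Category 4 begins at V = 113 kt.
Required ΔP = (113/6.5)^(1/0.656) = 17.385^1.524 ≈ 77.71 hPa.
P_c ≤ 1009 − 77.71 = 931.29, so the highest integer P_c is 931 hPa.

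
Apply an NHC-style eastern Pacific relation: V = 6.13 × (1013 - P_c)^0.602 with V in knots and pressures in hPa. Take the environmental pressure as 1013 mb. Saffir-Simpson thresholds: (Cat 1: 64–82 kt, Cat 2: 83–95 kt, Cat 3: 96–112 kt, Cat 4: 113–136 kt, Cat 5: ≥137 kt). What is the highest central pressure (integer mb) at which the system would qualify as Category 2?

Category 2 begins at V = 83 kt.
Required ΔP = (83/6.13)^(1/0.602) = 13.540^1.661 ≈ 75.82 mb.
P_c ≤ 1013 − 75.82 = 937.18, so the highest integer P_c is 937 mb.

937 mb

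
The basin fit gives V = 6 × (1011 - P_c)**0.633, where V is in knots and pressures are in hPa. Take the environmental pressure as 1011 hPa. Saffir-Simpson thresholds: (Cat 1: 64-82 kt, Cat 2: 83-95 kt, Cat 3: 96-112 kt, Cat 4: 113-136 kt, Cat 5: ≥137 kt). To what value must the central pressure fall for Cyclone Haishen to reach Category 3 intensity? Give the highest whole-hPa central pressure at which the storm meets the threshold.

931 hPa

Category 3 begins at V = 96 kt.
Required ΔP = (96/6)^(1/0.633) = 16.000^1.580 ≈ 79.84 hPa.
P_c ≤ 1011 − 79.84 = 931.16, so the highest integer P_c is 931 hPa.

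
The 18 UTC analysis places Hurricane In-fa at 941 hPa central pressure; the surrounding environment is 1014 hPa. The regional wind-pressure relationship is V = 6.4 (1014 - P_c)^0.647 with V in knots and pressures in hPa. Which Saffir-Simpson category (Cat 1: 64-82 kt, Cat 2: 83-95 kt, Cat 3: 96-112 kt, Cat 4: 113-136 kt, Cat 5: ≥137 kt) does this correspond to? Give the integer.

3

ΔP = 1014 − 941 = 73 hPa.
V ≈ 6.4 × 73^0.647 = 6.4 × 16.05 ≈ 103 kt.
103 kt falls in the Category 3 band.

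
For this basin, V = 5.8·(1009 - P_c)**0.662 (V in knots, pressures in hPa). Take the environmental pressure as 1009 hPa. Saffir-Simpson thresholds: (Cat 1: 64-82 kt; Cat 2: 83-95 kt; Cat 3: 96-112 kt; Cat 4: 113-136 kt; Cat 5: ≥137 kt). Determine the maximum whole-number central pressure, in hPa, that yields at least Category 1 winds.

971 hPa

Category 1 begins at V = 64 kt.
Required ΔP = (64/5.8)^(1/0.662) = 11.034^1.511 ≈ 37.60 hPa.
P_c ≤ 1009 − 37.60 = 971.40, so the highest integer P_c is 971 hPa.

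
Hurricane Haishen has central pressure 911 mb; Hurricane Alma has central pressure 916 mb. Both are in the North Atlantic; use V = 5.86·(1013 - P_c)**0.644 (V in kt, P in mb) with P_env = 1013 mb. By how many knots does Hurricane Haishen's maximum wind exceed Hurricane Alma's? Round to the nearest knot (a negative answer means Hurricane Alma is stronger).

Hurricane Haishen: ΔP = 102; V ≈ 5.86 × 102^0.644 ≈ 115.20 kt.
Hurricane Alma: ΔP = 97; V ≈ 5.86 × 97^0.644 ≈ 111.53 kt.
Difference ≈ 115.20 − 111.53 = 3.67 → 4 kt.

4 kt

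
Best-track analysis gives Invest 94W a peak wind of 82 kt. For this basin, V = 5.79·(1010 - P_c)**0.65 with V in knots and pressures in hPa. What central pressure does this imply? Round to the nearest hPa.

ΔP = (V / 5.79)^(1/0.65) = (82/5.79)^1.538.
82/5.79 = 14.162; 14.162^1.538 ≈ 59.02 hPa.
P_c = 1010 − 59.02 = 950.98 ≈ 951 hPa.

951 hPa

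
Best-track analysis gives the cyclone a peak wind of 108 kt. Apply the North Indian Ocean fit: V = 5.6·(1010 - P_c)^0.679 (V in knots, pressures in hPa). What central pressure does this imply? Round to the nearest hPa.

932 hPa

ΔP = (V / 5.6)^(1/0.679) = (108/5.6)^1.473.
108/5.6 = 19.286; 19.286^1.473 ≈ 78.13 hPa.
P_c = 1010 − 78.13 = 931.87 ≈ 932 hPa.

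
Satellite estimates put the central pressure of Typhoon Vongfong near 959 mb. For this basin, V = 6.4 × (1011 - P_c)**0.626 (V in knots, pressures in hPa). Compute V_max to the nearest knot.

76 kt

ΔP = 1011 − 959 = 52 mb.
52^0.626 ≈ 11.864.
V ≈ 6.4 × 11.864 ≈ 75.9 kt.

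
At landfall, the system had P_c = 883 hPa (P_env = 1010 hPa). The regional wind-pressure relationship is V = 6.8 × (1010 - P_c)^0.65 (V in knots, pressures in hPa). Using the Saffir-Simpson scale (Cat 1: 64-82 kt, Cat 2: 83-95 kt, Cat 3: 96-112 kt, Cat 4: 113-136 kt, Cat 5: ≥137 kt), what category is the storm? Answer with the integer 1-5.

5

ΔP = 1010 − 883 = 127 hPa.
V ≈ 6.8 × 127^0.65 = 6.8 × 23.31 ≈ 158 kt.
158 kt falls in the Category 5 band.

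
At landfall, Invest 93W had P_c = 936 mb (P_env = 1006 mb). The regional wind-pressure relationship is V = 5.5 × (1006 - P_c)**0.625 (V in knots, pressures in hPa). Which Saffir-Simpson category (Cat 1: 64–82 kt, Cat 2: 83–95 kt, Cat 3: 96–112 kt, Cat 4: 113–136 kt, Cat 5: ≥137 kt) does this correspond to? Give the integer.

1

ΔP = 1006 − 936 = 70 mb.
V ≈ 5.5 × 70^0.625 = 5.5 × 14.23 ≈ 78 kt.
78 kt falls in the Category 1 band.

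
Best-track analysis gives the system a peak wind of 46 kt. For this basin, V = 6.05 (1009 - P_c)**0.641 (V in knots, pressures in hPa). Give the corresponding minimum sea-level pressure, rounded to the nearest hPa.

ΔP = (V / 6.05)^(1/0.641) = (46/6.05)^1.560.
46/6.05 = 7.603; 7.603^1.560 ≈ 23.68 hPa.
P_c = 1009 − 23.68 = 985.32 ≈ 985 hPa.

985 hPa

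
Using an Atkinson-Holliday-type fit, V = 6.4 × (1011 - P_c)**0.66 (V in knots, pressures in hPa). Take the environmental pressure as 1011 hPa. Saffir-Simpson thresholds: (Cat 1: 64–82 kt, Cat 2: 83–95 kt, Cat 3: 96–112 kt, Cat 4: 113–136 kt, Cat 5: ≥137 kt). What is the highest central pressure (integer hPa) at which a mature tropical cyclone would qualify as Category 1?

Category 1 begins at V = 64 kt.
Required ΔP = (64/6.4)^(1/0.66) = 10.000^1.515 ≈ 32.75 hPa.
P_c ≤ 1011 − 32.75 = 978.25, so the highest integer P_c is 978 hPa.

978 hPa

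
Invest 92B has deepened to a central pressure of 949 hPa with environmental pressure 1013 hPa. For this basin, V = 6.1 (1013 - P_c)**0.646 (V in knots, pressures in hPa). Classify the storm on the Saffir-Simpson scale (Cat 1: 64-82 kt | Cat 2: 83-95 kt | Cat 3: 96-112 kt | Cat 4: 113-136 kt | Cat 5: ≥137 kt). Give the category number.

2

ΔP = 1013 − 949 = 64 hPa.
V ≈ 6.1 × 64^0.646 = 6.1 × 14.68 ≈ 90 kt.
90 kt falls in the Category 2 band.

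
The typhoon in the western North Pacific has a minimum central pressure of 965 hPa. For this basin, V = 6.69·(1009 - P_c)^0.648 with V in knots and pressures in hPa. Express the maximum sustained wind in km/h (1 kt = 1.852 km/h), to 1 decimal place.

ΔP = 1009 − 965 = 44 hPa.
V ≈ 6.69 × 44^0.648 = 6.69 × 11.613 ≈ 77.693 kt.
77.693 × 1.852 ≈ 143.89 km/h → 143.9 km/h.

143.9 km/h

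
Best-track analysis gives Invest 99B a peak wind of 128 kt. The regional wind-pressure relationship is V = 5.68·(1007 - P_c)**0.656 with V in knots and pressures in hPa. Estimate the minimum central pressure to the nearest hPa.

ΔP = (V / 5.68)^(1/0.656) = (128/5.68)^1.524.
128/5.68 = 22.535; 22.535^1.524 ≈ 115.42 hPa.
P_c = 1007 − 115.42 = 891.58 ≈ 892 hPa.

892 hPa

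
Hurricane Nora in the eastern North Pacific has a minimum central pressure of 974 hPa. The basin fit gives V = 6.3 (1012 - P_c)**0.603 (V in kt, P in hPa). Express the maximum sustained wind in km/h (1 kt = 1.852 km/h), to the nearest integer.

ΔP = 1012 − 974 = 38 hPa.
V ≈ 6.3 × 38^0.603 = 6.3 × 8.966 ≈ 56.487 kt.
56.487 × 1.852 ≈ 104.61 km/h → 105 km/h.

105 km/h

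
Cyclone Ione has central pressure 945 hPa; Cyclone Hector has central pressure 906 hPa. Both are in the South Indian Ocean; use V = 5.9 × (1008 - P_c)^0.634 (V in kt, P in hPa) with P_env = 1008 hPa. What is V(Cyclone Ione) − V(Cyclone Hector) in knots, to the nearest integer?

Cyclone Ione: ΔP = 63; V ≈ 5.9 × 63^0.634 ≈ 81.59 kt.
Cyclone Hector: ΔP = 102; V ≈ 5.9 × 102^0.634 ≈ 110.74 kt.
Difference ≈ 81.59 − 110.74 = -29.15 → -29 kt.

-29 kt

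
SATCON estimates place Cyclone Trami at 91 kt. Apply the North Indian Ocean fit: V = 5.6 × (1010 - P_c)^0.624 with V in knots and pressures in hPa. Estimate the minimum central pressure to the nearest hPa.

ΔP = (V / 5.6)^(1/0.624) = (91/5.6)^1.603.
91/5.6 = 16.250; 16.250^1.603 ≈ 87.19 hPa.
P_c = 1010 − 87.19 = 922.81 ≈ 923 hPa.

923 hPa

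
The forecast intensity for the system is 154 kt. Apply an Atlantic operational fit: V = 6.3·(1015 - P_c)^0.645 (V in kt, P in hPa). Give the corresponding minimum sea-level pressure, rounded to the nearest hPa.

873 hPa

ΔP = (V / 6.3)^(1/0.645) = (154/6.3)^1.550.
154/6.3 = 24.444; 24.444^1.550 ≈ 141.98 hPa.
P_c = 1015 − 141.98 = 873.02 ≈ 873 hPa.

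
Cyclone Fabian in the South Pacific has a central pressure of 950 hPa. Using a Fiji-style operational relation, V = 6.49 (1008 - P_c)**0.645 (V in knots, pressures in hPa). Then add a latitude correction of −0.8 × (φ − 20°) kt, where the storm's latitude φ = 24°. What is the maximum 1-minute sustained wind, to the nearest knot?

ΔP = 1008 − 950 = 58 hPa.
58^0.645 ≈ 13.722.
V ≈ 6.49 × 13.722 ≈ 89.1 kt.
Latitude correction: −0.8 × (24 − 20) = -3.2 kt.
Corrected V ≈ 85.9 kt → 86 kt.

86 kt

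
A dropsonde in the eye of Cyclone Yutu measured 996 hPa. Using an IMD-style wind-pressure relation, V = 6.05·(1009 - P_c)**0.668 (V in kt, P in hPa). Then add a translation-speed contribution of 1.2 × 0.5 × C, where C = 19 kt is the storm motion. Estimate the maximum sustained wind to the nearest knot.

45 kt

ΔP = 1009 − 996 = 13 hPa.
13^0.668 ≈ 5.548.
V ≈ 6.05 × 5.548 ≈ 33.6 kt.
Translation term: 1.2 × 0.5 × 19 = 11.4 kt.
Corrected V ≈ 45 kt → 45 kt.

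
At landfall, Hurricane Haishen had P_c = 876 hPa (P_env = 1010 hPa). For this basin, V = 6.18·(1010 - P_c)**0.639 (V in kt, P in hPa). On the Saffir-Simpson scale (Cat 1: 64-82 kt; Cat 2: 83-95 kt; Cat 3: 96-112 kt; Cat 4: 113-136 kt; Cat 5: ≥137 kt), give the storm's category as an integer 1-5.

5

ΔP = 1010 − 876 = 134 hPa.
V ≈ 6.18 × 134^0.639 = 6.18 × 22.87 ≈ 141 kt.
141 kt falls in the Category 5 band.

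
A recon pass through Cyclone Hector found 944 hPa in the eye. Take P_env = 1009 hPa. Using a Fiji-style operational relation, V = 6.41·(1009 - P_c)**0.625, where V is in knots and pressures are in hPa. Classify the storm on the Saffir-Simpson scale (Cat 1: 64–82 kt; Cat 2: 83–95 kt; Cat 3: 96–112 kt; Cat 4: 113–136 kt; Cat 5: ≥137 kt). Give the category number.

ΔP = 1009 − 944 = 65 hPa.
V ≈ 6.41 × 65^0.625 = 6.41 × 13.59 ≈ 87 kt.
87 kt falls in the Category 2 band.

2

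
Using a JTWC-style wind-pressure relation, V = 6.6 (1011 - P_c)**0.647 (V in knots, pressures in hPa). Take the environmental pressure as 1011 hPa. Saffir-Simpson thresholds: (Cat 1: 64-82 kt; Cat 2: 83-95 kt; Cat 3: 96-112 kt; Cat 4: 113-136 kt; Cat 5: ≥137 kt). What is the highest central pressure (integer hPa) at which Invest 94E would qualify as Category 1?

Category 1 begins at V = 64 kt.
Required ΔP = (64/6.6)^(1/0.647) = 9.697^1.546 ≈ 33.49 hPa.
P_c ≤ 1011 − 33.49 = 977.51, so the highest integer P_c is 977 hPa.

977 hPa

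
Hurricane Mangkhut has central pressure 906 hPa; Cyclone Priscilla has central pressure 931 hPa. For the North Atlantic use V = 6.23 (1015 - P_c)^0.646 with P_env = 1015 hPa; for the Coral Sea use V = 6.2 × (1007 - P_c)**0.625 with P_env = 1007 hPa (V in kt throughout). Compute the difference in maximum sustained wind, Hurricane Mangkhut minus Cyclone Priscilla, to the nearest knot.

36 kt

Hurricane Mangkhut: ΔP = 109; V ≈ 6.23 × 109^0.646 ≈ 129.02 kt.
Cyclone Priscilla: ΔP = 76; V ≈ 6.2 × 76^0.625 ≈ 92.88 kt.
Difference ≈ 129.02 − 92.88 = 36.14 → 36 kt.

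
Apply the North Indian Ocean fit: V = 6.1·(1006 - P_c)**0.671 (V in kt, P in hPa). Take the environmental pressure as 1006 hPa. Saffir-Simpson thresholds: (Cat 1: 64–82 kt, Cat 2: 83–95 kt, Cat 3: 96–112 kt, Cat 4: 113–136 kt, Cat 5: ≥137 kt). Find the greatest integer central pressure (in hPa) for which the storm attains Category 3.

945 hPa

Category 3 begins at V = 96 kt.
Required ΔP = (96/6.1)^(1/0.671) = 15.738^1.490 ≈ 60.79 hPa.
P_c ≤ 1006 − 60.79 = 945.21, so the highest integer P_c is 945 hPa.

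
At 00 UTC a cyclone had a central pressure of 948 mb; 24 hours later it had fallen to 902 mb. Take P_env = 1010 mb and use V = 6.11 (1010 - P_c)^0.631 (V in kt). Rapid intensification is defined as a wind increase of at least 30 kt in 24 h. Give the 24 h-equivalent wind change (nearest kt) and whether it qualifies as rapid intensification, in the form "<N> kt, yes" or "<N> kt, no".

V₁: ΔP = 62, V ≈ 6.11 × 62^0.631 ≈ 82.61 kt.
V₂: ΔP = 108, V ≈ 6.11 × 108^0.631 ≈ 117.26 kt.
ΔV over 24 h = 34.65 kt → 24 h equivalent = 34.65 × 24/24 ≈ 34.65 kt.
35 kt ≥ 30 kt ⇒ rapid intensification.

35 kt, yes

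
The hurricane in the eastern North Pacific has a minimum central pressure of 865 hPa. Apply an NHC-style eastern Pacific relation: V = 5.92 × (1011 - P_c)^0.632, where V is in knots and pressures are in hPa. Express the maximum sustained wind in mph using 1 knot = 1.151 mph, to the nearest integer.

ΔP = 1011 − 865 = 146 hPa.
V ≈ 5.92 × 146^0.632 = 5.92 × 23.328 ≈ 138.100 kt.
138.100 × 1.151 ≈ 158.95 mph → 159 mph.

159 mph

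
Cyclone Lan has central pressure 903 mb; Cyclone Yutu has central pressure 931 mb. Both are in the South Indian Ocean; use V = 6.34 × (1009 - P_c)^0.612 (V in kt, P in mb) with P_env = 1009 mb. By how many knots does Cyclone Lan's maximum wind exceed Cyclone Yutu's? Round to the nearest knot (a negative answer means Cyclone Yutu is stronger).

19 kt

Cyclone Lan: ΔP = 106; V ≈ 6.34 × 106^0.612 ≈ 110.05 kt.
Cyclone Yutu: ΔP = 78; V ≈ 6.34 × 78^0.612 ≈ 91.21 kt.
Difference ≈ 110.05 − 91.21 = 18.84 → 19 kt.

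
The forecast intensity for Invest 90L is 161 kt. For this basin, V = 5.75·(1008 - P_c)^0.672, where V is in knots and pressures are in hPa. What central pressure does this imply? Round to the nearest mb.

ΔP = (V / 5.75)^(1/0.672) = (161/5.75)^1.488.
161/5.75 = 28.000; 28.000^1.488 ≈ 142.40 mb.
P_c = 1008 − 142.40 = 865.60 ≈ 866 mb.

866 mb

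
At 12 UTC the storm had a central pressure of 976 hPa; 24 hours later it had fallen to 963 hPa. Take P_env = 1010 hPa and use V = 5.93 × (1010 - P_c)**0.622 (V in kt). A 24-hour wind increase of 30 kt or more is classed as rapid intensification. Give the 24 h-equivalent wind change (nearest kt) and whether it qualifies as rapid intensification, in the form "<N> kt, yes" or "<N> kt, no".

12 kt, no

V₁: ΔP = 34, V ≈ 5.93 × 34^0.622 ≈ 53.17 kt.
V₂: ΔP = 47, V ≈ 5.93 × 47^0.622 ≈ 65.03 kt.
ΔV over 24 h = 11.86 kt → 24 h equivalent = 11.86 × 24/24 ≈ 11.86 kt.
12 kt < 30 kt ⇒ not rapid intensification.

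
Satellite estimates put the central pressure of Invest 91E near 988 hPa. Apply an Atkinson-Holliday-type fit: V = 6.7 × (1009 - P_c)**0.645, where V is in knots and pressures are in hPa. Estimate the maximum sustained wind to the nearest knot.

48 kt

ΔP = 1009 − 988 = 21 hPa.
21^0.645 ≈ 7.126.
V ≈ 6.7 × 7.126 ≈ 47.7 kt.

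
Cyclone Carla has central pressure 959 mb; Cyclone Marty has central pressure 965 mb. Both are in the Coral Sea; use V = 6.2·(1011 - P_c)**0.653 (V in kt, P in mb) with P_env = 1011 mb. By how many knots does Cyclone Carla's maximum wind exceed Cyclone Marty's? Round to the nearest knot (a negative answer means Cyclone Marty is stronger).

Cyclone Carla: ΔP = 52; V ≈ 6.2 × 52^0.653 ≈ 81.84 kt.
Cyclone Marty: ΔP = 46; V ≈ 6.2 × 46^0.653 ≈ 75.54 kt.
Difference ≈ 81.84 − 75.54 = 6.30 → 6 kt.

6 kt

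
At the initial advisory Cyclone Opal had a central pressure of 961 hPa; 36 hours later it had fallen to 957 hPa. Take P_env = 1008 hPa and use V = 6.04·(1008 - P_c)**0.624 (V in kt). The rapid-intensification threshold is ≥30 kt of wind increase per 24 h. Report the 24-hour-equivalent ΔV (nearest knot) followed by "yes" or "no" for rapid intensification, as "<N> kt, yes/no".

2 kt, no

V₁: ΔP = 47, V ≈ 6.04 × 47^0.624 ≈ 66.75 kt.
V₂: ΔP = 51, V ≈ 6.04 × 51^0.624 ≈ 70.24 kt.
ΔV over 36 h = 3.49 kt → 24 h equivalent = 3.49 × 24/36 ≈ 2.33 kt.
2 kt < 30 kt ⇒ not rapid intensification.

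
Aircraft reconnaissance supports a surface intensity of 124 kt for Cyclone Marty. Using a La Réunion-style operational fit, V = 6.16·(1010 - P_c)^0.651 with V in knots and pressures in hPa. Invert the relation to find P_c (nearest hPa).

909 hPa

ΔP = (V / 6.16)^(1/0.651) = (124/6.16)^1.536.
124/6.16 = 20.130; 20.130^1.536 ≈ 100.65 hPa.
P_c = 1010 − 100.65 = 909.35 ≈ 909 hPa.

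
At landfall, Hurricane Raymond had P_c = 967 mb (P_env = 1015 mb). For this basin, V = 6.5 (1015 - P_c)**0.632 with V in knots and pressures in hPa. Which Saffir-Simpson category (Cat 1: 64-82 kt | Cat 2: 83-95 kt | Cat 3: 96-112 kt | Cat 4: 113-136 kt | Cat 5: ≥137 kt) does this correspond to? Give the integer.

1

ΔP = 1015 − 967 = 48 mb.
V ≈ 6.5 × 48^0.632 = 6.5 × 11.55 ≈ 75 kt.
75 kt falls in the Category 1 band.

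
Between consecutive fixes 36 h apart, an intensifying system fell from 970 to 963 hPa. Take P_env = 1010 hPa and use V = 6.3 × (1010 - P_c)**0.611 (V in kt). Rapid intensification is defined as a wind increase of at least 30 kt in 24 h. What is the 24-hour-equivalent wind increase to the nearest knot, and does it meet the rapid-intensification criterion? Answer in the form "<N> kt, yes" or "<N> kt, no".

V₁: ΔP = 40, V ≈ 6.3 × 40^0.611 ≈ 60.01 kt.
V₂: ΔP = 47, V ≈ 6.3 × 47^0.611 ≈ 66.22 kt.
ΔV over 36 h = 6.21 kt → 24 h equivalent = 6.21 × 24/36 ≈ 4.14 kt.
4 kt < 30 kt ⇒ not rapid intensification.

4 kt, no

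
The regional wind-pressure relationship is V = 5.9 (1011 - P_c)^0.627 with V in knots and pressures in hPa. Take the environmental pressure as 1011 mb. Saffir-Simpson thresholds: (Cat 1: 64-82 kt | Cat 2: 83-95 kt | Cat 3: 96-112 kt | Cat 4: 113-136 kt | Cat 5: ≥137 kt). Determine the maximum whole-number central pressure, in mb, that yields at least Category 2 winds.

Category 2 begins at V = 83 kt.
Required ΔP = (83/5.9)^(1/0.627) = 14.068^1.595 ≈ 67.81 mb.
P_c ≤ 1011 − 67.81 = 943.19, so the highest integer P_c is 943 mb.

943 mb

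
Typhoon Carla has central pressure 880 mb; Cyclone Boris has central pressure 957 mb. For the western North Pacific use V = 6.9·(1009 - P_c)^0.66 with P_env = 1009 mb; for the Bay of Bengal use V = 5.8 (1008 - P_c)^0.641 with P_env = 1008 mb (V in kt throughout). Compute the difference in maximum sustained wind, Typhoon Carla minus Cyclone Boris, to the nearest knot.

Typhoon Carla: ΔP = 129; V ≈ 6.9 × 129^0.66 ≈ 170.54 kt.
Cyclone Boris: ΔP = 51; V ≈ 5.8 × 51^0.641 ≈ 72.11 kt.
Difference ≈ 170.54 − 72.11 = 98.43 → 98 kt.

98 kt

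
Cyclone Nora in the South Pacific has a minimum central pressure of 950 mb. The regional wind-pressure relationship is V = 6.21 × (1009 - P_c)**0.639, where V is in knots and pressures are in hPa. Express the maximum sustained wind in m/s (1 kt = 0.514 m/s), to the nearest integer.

ΔP = 1009 − 950 = 59 mb.
V ≈ 6.21 × 59^0.639 = 6.21 × 13.539 ≈ 84.075 kt.
84.075 × 0.514 ≈ 43.21 m/s → 43 m/s.

43 m/s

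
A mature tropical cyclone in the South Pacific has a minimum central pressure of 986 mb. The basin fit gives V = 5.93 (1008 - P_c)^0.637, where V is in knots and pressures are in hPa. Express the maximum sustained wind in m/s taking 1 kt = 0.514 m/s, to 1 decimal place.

21.8 m/s

ΔP = 1008 − 986 = 22 mb.
V ≈ 5.93 × 22^0.637 = 5.93 × 7.163 ≈ 42.479 kt.
42.479 × 0.514 ≈ 21.83 m/s → 21.8 m/s.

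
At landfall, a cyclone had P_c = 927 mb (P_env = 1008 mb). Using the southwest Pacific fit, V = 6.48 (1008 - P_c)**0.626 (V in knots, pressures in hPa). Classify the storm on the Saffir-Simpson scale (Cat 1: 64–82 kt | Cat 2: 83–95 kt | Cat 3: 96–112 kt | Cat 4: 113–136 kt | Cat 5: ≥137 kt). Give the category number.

3

ΔP = 1008 − 927 = 81 mb.
V ≈ 6.48 × 81^0.626 = 6.48 × 15.66 ≈ 101 kt.
101 kt falls in the Category 3 band.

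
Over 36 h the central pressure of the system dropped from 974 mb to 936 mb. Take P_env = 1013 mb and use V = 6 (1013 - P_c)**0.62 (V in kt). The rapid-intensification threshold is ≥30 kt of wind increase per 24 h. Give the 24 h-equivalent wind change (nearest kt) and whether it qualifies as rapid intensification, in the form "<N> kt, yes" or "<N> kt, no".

20 kt, no

V₁: ΔP = 39, V ≈ 6 × 39^0.62 ≈ 58.16 kt.
V₂: ΔP = 77, V ≈ 6 × 77^0.62 ≈ 88.67 kt.
ΔV over 36 h = 30.51 kt → 24 h equivalent = 30.51 × 24/36 ≈ 20.34 kt.
20 kt < 30 kt ⇒ not rapid intensification.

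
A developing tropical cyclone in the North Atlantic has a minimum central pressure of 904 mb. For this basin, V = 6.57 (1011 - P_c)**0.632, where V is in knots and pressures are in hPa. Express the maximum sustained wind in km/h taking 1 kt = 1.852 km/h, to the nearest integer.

233 km/h

ΔP = 1011 − 904 = 107 mb.
V ≈ 6.57 × 107^0.632 = 6.57 × 19.168 ≈ 125.932 kt.
125.932 × 1.852 ≈ 233.23 km/h → 233 km/h.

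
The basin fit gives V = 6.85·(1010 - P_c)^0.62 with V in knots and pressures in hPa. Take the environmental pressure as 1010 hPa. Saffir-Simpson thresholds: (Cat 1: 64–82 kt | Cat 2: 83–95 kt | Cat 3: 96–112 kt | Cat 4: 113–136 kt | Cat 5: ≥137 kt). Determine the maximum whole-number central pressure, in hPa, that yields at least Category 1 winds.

973 hPa

Category 1 begins at V = 64 kt.
Required ΔP = (64/6.85)^(1/0.62) = 9.343^1.613 ≈ 36.75 hPa.
P_c ≤ 1010 − 36.75 = 973.25, so the highest integer P_c is 973 hPa.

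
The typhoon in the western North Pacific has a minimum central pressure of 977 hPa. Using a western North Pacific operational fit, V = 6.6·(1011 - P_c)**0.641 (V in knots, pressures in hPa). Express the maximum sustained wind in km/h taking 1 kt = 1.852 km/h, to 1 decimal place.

117.2 km/h

ΔP = 1011 − 977 = 34 hPa.
V ≈ 6.6 × 34^0.641 = 6.6 × 9.587 ≈ 63.274 kt.
63.274 × 1.852 ≈ 117.18 km/h → 117.2 km/h.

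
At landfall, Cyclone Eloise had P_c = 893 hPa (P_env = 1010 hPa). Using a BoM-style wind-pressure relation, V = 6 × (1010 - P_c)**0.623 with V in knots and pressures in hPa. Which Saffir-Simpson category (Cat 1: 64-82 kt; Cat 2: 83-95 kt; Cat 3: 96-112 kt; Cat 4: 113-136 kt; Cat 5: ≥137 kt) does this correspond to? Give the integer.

4

ΔP = 1010 − 893 = 117 hPa.
V ≈ 6 × 117^0.623 = 6 × 19.43 ≈ 117 kt.
117 kt falls in the Category 4 band.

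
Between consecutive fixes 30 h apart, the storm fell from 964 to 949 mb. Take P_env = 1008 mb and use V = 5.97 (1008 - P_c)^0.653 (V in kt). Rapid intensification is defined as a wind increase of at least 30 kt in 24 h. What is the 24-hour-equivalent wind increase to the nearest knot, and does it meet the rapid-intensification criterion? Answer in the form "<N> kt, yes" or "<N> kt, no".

12 kt, no

V₁: ΔP = 44, V ≈ 5.97 × 44^0.653 ≈ 70.66 kt.
V₂: ΔP = 59, V ≈ 5.97 × 59^0.653 ≈ 85.57 kt.
ΔV over 30 h = 14.91 kt → 24 h equivalent = 14.91 × 24/30 ≈ 11.93 kt.
12 kt < 30 kt ⇒ not rapid intensification.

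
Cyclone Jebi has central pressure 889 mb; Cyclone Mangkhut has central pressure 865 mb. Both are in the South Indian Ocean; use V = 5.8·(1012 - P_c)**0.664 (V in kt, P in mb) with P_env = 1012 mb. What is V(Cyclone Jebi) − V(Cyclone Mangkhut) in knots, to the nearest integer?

Cyclone Jebi: ΔP = 123; V ≈ 5.8 × 123^0.664 ≈ 141.62 kt.
Cyclone Mangkhut: ΔP = 147; V ≈ 5.8 × 147^0.664 ≈ 159.41 kt.
Difference ≈ 141.62 − 159.41 = -17.79 → -18 kt.

-18 kt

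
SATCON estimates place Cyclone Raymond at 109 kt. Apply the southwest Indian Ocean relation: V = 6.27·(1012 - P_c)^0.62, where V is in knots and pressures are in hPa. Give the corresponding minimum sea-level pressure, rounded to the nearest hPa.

912 hPa

ΔP = (V / 6.27)^(1/0.62) = (109/6.27)^1.613.
109/6.27 = 17.384; 17.384^1.613 ≈ 100.06 hPa.
P_c = 1012 − 100.06 = 911.94 ≈ 912 hPa.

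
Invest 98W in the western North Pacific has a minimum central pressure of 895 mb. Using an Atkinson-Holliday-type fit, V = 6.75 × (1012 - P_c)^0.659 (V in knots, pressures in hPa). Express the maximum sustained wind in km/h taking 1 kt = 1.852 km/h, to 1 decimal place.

ΔP = 1012 − 895 = 117 mb.
V ≈ 6.75 × 117^0.659 = 6.75 × 23.064 ≈ 155.682 kt.
155.682 × 1.852 ≈ 288.32 km/h → 288.3 km/h.

288.3 km/h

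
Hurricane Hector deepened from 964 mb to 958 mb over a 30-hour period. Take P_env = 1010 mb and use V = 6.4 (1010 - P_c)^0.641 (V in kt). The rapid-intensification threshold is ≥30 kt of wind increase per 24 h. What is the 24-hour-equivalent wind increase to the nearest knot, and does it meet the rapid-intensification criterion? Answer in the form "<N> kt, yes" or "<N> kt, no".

V₁: ΔP = 46, V ≈ 6.4 × 46^0.641 ≈ 74.47 kt.
V₂: ΔP = 52, V ≈ 6.4 × 52^0.641 ≈ 80.56 kt.
ΔV over 30 h = 6.09 kt → 24 h equivalent = 6.09 × 24/30 ≈ 4.87 kt.
5 kt < 30 kt ⇒ not rapid intensification.

5 kt, no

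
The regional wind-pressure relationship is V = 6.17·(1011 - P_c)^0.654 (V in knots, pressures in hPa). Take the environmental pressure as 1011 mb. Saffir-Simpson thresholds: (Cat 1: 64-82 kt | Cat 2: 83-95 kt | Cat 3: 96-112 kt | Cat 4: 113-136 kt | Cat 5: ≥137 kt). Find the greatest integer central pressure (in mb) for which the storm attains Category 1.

975 mb

Category 1 begins at V = 64 kt.
Required ΔP = (64/6.17)^(1/0.654) = 10.373^1.529 ≈ 35.76 mb.
P_c ≤ 1011 − 35.76 = 975.24, so the highest integer P_c is 975 mb.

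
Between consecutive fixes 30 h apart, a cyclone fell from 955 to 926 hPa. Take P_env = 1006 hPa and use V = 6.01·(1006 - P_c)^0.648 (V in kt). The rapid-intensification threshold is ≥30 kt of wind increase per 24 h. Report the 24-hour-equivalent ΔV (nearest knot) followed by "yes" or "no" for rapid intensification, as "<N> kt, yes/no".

V₁: ΔP = 51, V ≈ 6.01 × 51^0.648 ≈ 76.80 kt.
V₂: ΔP = 80, V ≈ 6.01 × 80^0.648 ≈ 102.82 kt.
ΔV over 30 h = 26.02 kt → 24 h equivalent = 26.02 × 24/30 ≈ 20.82 kt.
21 kt < 30 kt ⇒ not rapid intensification.

21 kt, no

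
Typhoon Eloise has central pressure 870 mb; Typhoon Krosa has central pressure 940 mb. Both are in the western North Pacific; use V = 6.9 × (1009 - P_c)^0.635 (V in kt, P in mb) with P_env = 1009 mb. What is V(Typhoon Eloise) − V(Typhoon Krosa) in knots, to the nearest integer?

Typhoon Eloise: ΔP = 139; V ≈ 6.9 × 139^0.635 ≈ 158.37 kt.
Typhoon Krosa: ΔP = 69; V ≈ 6.9 × 69^0.635 ≈ 101.51 kt.
Difference ≈ 158.37 − 101.51 = 56.86 → 57 kt.

57 kt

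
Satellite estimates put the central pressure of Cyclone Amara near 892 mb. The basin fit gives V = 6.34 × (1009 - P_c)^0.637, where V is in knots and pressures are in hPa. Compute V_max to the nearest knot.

ΔP = 1009 − 892 = 117 mb.
117^0.637 ≈ 20.770.
V ≈ 6.34 × 20.770 ≈ 131.7 kt.

132 kt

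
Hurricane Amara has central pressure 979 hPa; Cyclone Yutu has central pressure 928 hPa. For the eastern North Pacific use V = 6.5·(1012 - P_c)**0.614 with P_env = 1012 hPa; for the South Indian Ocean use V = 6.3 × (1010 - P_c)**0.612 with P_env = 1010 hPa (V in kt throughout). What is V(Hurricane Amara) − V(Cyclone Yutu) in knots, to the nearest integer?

Hurricane Amara: ΔP = 33; V ≈ 6.5 × 33^0.614 ≈ 55.63 kt.
Cyclone Yutu: ΔP = 82; V ≈ 6.3 × 82^0.612 ≈ 93.45 kt.
Difference ≈ 55.63 − 93.45 = -37.82 → -38 kt.

-38 kt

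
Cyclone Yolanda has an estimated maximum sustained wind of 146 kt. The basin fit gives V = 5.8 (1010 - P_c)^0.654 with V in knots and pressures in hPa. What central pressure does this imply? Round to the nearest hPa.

ΔP = (V / 5.8)^(1/0.654) = (146/5.8)^1.529.
146/5.8 = 25.172; 25.172^1.529 ≈ 138.70 hPa.
P_c = 1010 − 138.70 = 871.30 ≈ 871 hPa.

871 hPa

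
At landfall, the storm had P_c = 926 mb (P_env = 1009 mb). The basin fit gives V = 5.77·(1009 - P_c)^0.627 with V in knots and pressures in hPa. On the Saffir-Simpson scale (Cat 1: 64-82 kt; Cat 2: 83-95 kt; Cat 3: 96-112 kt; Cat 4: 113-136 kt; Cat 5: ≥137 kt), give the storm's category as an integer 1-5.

2

ΔP = 1009 − 926 = 83 mb.
V ≈ 5.77 × 83^0.627 = 5.77 × 15.97 ≈ 92 kt.
92 kt falls in the Category 2 band.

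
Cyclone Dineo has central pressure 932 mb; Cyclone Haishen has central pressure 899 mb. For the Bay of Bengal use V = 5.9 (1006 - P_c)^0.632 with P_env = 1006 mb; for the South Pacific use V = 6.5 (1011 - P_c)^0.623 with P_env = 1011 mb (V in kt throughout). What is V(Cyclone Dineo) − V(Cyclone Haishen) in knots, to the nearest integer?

-33 kt

Cyclone Dineo: ΔP = 74; V ≈ 5.9 × 74^0.632 ≈ 89.58 kt.
Cyclone Haishen: ΔP = 112; V ≈ 6.5 × 112^0.623 ≈ 122.91 kt.
Difference ≈ 89.58 − 122.91 = -33.33 → -33 kt.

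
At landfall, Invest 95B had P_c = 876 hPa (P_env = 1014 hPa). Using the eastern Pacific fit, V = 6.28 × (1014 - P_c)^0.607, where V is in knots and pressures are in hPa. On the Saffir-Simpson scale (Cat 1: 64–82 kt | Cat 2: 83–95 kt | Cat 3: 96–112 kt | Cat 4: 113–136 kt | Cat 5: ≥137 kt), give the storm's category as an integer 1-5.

ΔP = 1014 − 876 = 138 hPa.
V ≈ 6.28 × 138^0.607 = 6.28 × 19.90 ≈ 125 kt.
125 kt falls in the Category 4 band.

4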